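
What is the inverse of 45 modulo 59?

Run the extended Euclidean algorithm:
59 = 1×45 + 14
45 = 3×14 + 3
14 = 4×3 + 2
3 = 1×2 + 1
2 = 2×1 + 0
gcd(45, 59) = 1, so the inverse exists.
Back-substitute for 1:
1 = 1×3 − 1×2
  = −1×14 + 5×3
  = 5×45 − 16×14
  = −16×59 + 21×45
So 45⁻¹ ≡ 21 (mod 59).

21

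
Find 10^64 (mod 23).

3

Using repeated squaring:
10^1 ≡ 10 (mod 23)
10^2 ≡ 10^2 = 100 ≡ 8 (mod 23)
10^4 ≡ 8^2 = 64 ≡ 18 (mod 23)
10^8 ≡ 18^2 = 324 ≡ 2 (mod 23)
10^16 ≡ 2^2 = 4 (mod 23)
10^32 ≡ 4^2 = 16 (mod 23)
10^64 ≡ 16^2 = 256 ≡ 3 (mod 23)
So 10^64 ≡ 3 (mod 23).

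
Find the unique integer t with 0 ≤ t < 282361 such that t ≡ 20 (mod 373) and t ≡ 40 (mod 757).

50002

373⁻¹ mod 757: 373·688 ≡ 1 (mod 757), so 373⁻¹ ≡ 688.
t = 20 + 373·((40 − 20)·688 mod 757) = 20 + 373·134 = 50002.
Check: 50002 mod 373 = 20, 50002 mod 757 = 40. ✓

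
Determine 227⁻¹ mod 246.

By the extended Euclidean algorithm:
246 = 1*227 + 19
227 = 11*19 + 18
19 = 1*18 + 1
18 = 18*1 + 0
gcd(227, 246) = 1, so the inverse exists.
Back-substitute for 1:
1 = 1*19 − 1*18
  = −1*227 + 12*19
  = 12*246 − 13*227
So 227⁻¹ ≡ −13 ≡ 233 (mod 246).

233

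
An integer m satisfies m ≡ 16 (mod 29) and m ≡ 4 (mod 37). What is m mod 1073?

29⁻¹ mod 37: 29×23 ≡ 1 (mod 37), so 29⁻¹ ≡ 23.
m = 16 + 29×((4 − 16)×23 mod 37) = 16 + 29×20 = 596.

596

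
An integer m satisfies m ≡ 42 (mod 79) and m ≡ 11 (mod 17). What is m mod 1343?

79⁻¹ mod 17: 79×14 ≡ 1 (mod 17), so 79⁻¹ ≡ 14.
m = 42 + 79×((11 − 42)×14 mod 17) = 42 + 79×8 = 674.

674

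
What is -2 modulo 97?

95

-2 = -1·97 + 95, so -2 ≡ 95 (mod 97).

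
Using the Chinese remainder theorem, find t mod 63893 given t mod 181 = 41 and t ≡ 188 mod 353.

48549

181⁻¹ mod 353: 181×314 ≡ 1 (mod 353), so 181⁻¹ ≡ 314.
t = 41 + 181×((188 − 41)×314 mod 353) = 41 + 181×268 = 48549.
Check: 48549 mod 181 = 41, 48549 mod 353 = 188. ✓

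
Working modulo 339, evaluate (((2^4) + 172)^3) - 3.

269

(2)^4 ≡ 16 (mod 339)
16 + 172 = 188
(188)^3 ≡ 272 (mod 339)
272 - 3 = 269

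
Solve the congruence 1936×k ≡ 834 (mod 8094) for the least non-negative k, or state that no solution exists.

1008

gcd(1936, 8094) = 2, and 2 | 834, so solutions exist.
Divide through by 2: 968×k ≡ 417 (mod 4047).
968⁻¹ ≡ 740 (mod 4047).
k ≡ 740×417 ≡ 1008 (mod 4047).
The smallest non-negative solution is k = 1008.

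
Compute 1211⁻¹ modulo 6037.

6037 = 4*1211 + 1193
1211 = 1*1193 + 18
1193 = 66*18 + 5
18 = 3*5 + 3
5 = 1*3 + 2
3 = 1*2 + 1
2 = 2*1 + 0
gcd(1211, 6037) = 1, so the inverse exists.
Back-substitute for 1:
1 = 1*3 − 1*2
  = −1*5 + 2*3
  = 2*18 − 7*5
  = −7*1193 + 464*18
  = 464*1211 − 471*1193
  = −471*6037 + 2348*1211
So 1211⁻¹ ≡ 2348 (mod 6037).

2348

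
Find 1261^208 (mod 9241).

8808

By square-and-multiply:
208 in binary is 11010000, i.e. 208 = 128 + 64 + 16.
1261^1 ≡ 1261 (mod 9241)
1261^2 ≡ 1261^2 = 1590121 ≡ 669 (mod 9241)
1261^4 ≡ 669^2 = 447561 ≡ 3993 (mod 9241)
1261^8 ≡ 3993^2 = 15944049 ≡ 3324 (mod 9241)
1261^16 ≡ 3324^2 = 11048976 ≡ 5981 (mod 9241)
1261^32 ≡ 5981^2 = 35772361 ≡ 450 (mod 9241)
1261^64 ≡ 450^2 = 202500 ≡ 8439 (mod 9241)
1261^128 ≡ 8439^2 = 71216721 ≡ 5575 (mod 9241)
1261^208 = 1261^128 · 1261^64 · 1261^16 ≡ 5575 · 8439 · 5981 (mod 9241).
Accumulate the product:
5575 · 8439 = 47047425 ≡ 1494
1494 · 5981 = 8935614 ≡ 8808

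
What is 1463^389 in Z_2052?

1919

Compute successive squares:
389 in binary is 110000101, i.e. 389 = 256 + 128 + 4 + 1.
1463^1 ≡ 1463 (mod 2052)
1463^2 ≡ 1463^2 = 2140369 ≡ 133 (mod 2052)
1463^4 ≡ 133^2 = 17689 ≡ 1273 (mod 2052)
1463^8 ≡ 1273^2 = 1620529 ≡ 1501 (mod 2052)
1463^16 ≡ 1501^2 = 2253001 ≡ 1957 (mod 2052)
1463^32 ≡ 1957^2 = 3829849 ≡ 817 (mod 2052)
1463^64 ≡ 817^2 = 667489 ≡ 589 (mod 2052)
1463^128 ≡ 589^2 = 346921 ≡ 133 (mod 2052)
1463^256 ≡ 133^2 = 17689 ≡ 1273 (mod 2052)
1463^389 = 1463^256 · 1463^128 · 1463^4 · 1463^1 ≡ 1273 · 133 · 1273 · 1463 (mod 2052).
Accumulate the product:
1273 · 133 = 169309 ≡ 1045
1045 · 1273 = 1330285 ≡ 589
589 · 1463 = 861707 ≡ 1919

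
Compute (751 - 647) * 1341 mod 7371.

6786

751 - 647 = 104
104 * 1341 = 139464 ≡ 6786 (mod 7371)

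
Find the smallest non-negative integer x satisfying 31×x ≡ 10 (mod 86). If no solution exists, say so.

gcd(31, 86) = 1, so a unique solution mod 86 exists.
31⁻¹ ≡ 25 (mod 86).
x ≡ 25×10 ≡ 78 (mod 86).

78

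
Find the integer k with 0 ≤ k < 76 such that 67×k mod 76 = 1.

59

Apply the Euclidean algorithm and back-substitute:
76 = 1×67 + 9
67 = 7×9 + 4
9 = 2×4 + 1
4 = 4×1 + 0
gcd(67, 76) = 1, so the inverse exists.
Bézout: 1 = 15×76 − 17×67.
So 67⁻¹ ≡ −17 ≡ 59 (mod 76).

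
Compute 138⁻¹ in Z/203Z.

Run the extended Euclidean algorithm:
203 = 1×138 + 65
138 = 2×65 + 8
65 = 8×8 + 1
8 = 8×1 + 0
gcd(138, 203) = 1, so the inverse exists.
Back-substitute for 1:
1 = 1×65 − 8×8
  = −8×138 + 17×65
  = 17×203 − 25×138
So 138⁻¹ ≡ −25 ≡ 178 (mod 203).

178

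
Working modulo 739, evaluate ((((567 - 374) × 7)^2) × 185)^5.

567 - 374 = 193
193 × 7 = 1351 ≡ 612 (mod 739)
(612)^2 ≡ 610 (mod 739)
610 × 185 = 112850 ≡ 522 (mod 739)
(522)^5 ≡ 604 (mod 739)

604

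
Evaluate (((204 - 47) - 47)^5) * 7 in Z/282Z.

204 - 47 = 157
157 - 47 = 110
(110)^5 ≡ 194 (mod 282)
194 * 7 = 1358 ≡ 230 (mod 282)

230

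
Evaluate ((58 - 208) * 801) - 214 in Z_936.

380

58 - 208 = -150 ≡ 786 (mod 936)
786 * 801 = 629586 ≡ 594 (mod 936)
594 - 214 = 380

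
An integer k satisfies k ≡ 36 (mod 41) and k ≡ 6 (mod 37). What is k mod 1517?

41⁻¹ mod 37: 41*28 ≡ 1 (mod 37), so 41⁻¹ ≡ 28.
k = 36 + 41*((6 − 36)*28 mod 37) = 36 + 41*11 = 487.
Check: 487 mod 41 = 36, 487 mod 37 = 6. ✓

487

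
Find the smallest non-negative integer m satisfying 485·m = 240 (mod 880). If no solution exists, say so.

64

gcd(485, 880) = 5, and 5 | 240, so solutions exist.
Divide through by 5: 97·m ≡ 48 (mod 176).
97⁻¹ ≡ 49 (mod 176).
m ≡ 49·48 ≡ 64 (mod 176).
The smallest non-negative solution is m = 64.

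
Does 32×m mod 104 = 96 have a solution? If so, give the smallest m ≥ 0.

gcd(32, 104) = 8, and 8 | 96, so solutions exist.
Divide through by 8: 4×m ≡ 12 (mod 13).
4⁻¹ ≡ 10 (mod 13).
m ≡ 10×12 ≡ 3 (mod 13).
The smallest non-negative solution is m = 3.

3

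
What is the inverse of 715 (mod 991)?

456

991 = 1×715 + 276
715 = 2×276 + 163
276 = 1×163 + 113
163 = 1×113 + 50
113 = 2×50 + 13
50 = 3×13 + 11
13 = 1×11 + 2
11 = 5×2 + 1
2 = 2×1 + 0
gcd(715, 991) = 1, so the inverse exists.
Back-substitute for 1:
1 = 1×11 − 5×2
  = −5×13 + 6×11
  = 6×50 − 23×13
  = −23×113 + 52×50
  = 52×163 − 75×113
  = −75×276 + 127×163
  = 127×715 − 329×276
  = −329×991 + 456×715
So 715⁻¹ ≡ 456 (mod 991).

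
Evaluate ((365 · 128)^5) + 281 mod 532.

33

365 · 128 = 46720 ≡ 436 (mod 532)
(436)^5 ≡ 284 (mod 532)
284 + 281 = 565 ≡ 33 (mod 532)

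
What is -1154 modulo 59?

26

-1154 = -20×59 + 26, so -1154 ≡ 26 (mod 59).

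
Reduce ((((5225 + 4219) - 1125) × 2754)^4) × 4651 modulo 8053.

3076

5225 + 4219 = 9444 ≡ 1391 (mod 8053)
1391 - 1125 = 266
266 × 2754 = 732564 ≡ 7794 (mod 8053)
(7794)^4 ≡ 5221 (mod 8053)
5221 × 4651 = 24282871 ≡ 3076 (mod 8053)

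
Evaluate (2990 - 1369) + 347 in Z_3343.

1968

2990 - 1369 = 1621
1621 + 347 = 1968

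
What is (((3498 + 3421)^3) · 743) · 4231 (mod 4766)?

3409

3498 + 3421 = 6919 ≡ 2153 (mod 4766)
(2153)^3 ≡ 2981 (mod 4766)
2981 · 743 = 2214883 ≡ 3459 (mod 4766)
3459 · 4231 = 14635029 ≡ 3409 (mod 4766)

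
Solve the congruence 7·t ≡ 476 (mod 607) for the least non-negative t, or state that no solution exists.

gcd(7, 607) = 1, so a unique solution mod 607 exists.
7⁻¹ ≡ 347 (mod 607).
t ≡ 347·476 ≡ 68 (mod 607).

68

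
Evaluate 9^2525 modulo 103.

2525 in binary is 100111011101, i.e. 2525 = 2048 + 256 + 128 + 64 + 16 + 8 + 4 + 1.
9^1 ≡ 9 (mod 103)
9^2 ≡ 9^2 = 81 (mod 103)
9^4 ≡ 81^2 = 6561 ≡ 72 (mod 103)
9^8 ≡ 72^2 = 5184 ≡ 34 (mod 103)
9^16 ≡ 34^2 = 1156 ≡ 23 (mod 103)
9^32 ≡ 23^2 = 529 ≡ 14 (mod 103)
9^64 ≡ 14^2 = 196 ≡ 93 (mod 103)
9^128 ≡ 93^2 = 8649 ≡ 100 (mod 103)
9^256 ≡ 100^2 = 10000 ≡ 9 (mod 103)
9^512 ≡ 9^2 = 81 (mod 103)
9^1024 ≡ 81^2 = 6561 ≡ 72 (mod 103)
9^2048 ≡ 72^2 = 5184 ≡ 34 (mod 103)
9^2525 = 9^2048 × 9^256 × 9^128 × 9^64 × 9^16 × 9^8 × 9^4 × 9^1 ≡ 34 × 9 × 100 × 93 × 23 × 34 × 72 × 9 (mod 103).
Accumulate the product:
34 × 9 = 306 ≡ 100
100 × 100 = 10000 ≡ 9
9 × 93 = 837 ≡ 13
13 × 23 = 299 ≡ 93
93 × 34 = 3162 ≡ 72
72 × 72 = 5184 ≡ 34
34 × 9 = 306 ≡ 100

100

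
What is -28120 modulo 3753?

-28120 = -8*3753 + 1904, so -28120 ≡ 1904 (mod 3753).

1904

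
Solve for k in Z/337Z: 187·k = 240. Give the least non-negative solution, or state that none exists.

268

gcd(187, 337) = 1, so a unique solution mod 337 exists.
187⁻¹ ≡ 164 (mod 337).
k ≡ 164·240 ≡ 268 (mod 337).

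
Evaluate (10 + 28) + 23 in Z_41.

10 + 28 = 38
38 + 23 = 61 ≡ 20 (mod 41)

20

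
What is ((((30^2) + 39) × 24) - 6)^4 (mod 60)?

(30)^2 ≡ 0 (mod 60)
0 + 39 = 39
39 × 24 = 936 ≡ 36 (mod 60)
36 - 6 = 30
(30)^4 ≡ 0 (mod 60)

0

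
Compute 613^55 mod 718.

Using repeated squaring:
55 in binary is 110111, i.e. 55 = 32 + 16 + 4 + 2 + 1.
613^1 ≡ 613 (mod 718)
613^2 ≡ 613^2 = 375769 ≡ 255 (mod 718)
613^4 ≡ 255^2 = 65025 ≡ 405 (mod 718)
613^8 ≡ 405^2 = 164025 ≡ 321 (mod 718)
613^16 ≡ 321^2 = 103041 ≡ 367 (mod 718)
613^32 ≡ 367^2 = 134689 ≡ 423 (mod 718)
613^55 = 613^32 * 613^16 * 613^4 * 613^2 * 613^1 ≡ 423 * 367 * 405 * 255 * 613 (mod 718).
Accumulate the product:
423 * 367 = 155241 ≡ 153
153 * 405 = 61965 ≡ 217
217 * 255 = 55335 ≡ 49
49 * 613 = 30037 ≡ 599

599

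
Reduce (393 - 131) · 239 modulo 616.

402

393 - 131 = 262
262 · 239 = 62618 ≡ 402 (mod 616)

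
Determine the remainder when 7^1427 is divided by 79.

43

Compute successive squares:
1427 in binary is 10110010011, i.e. 1427 = 1024 + 256 + 128 + 16 + 2 + 1.
7^1 ≡ 7 (mod 79)
7^2 ≡ 7^2 = 49 (mod 79)
7^4 ≡ 49^2 = 2401 ≡ 31 (mod 79)
7^8 ≡ 31^2 = 961 ≡ 13 (mod 79)
7^16 ≡ 13^2 = 169 ≡ 11 (mod 79)
7^32 ≡ 11^2 = 121 ≡ 42 (mod 79)
7^64 ≡ 42^2 = 1764 ≡ 26 (mod 79)
7^128 ≡ 26^2 = 676 ≡ 44 (mod 79)
7^256 ≡ 44^2 = 1936 ≡ 40 (mod 79)
7^512 ≡ 40^2 = 1600 ≡ 20 (mod 79)
7^1024 ≡ 20^2 = 400 ≡ 5 (mod 79)
7^1427 = 7^1024 · 7^256 · 7^128 · 7^16 · 7^2 · 7^1 ≡ 5 · 40 · 44 · 11 · 49 · 7 (mod 79).
Accumulate the product:
5 · 40 = 200 ≡ 42
42 · 44 = 1848 ≡ 31
31 · 11 = 341 ≡ 25
25 · 49 = 1225 ≡ 40
40 · 7 = 280 ≡ 43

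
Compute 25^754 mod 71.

54

754 in binary is 1011110010, i.e. 754 = 512 + 128 + 64 + 32 + 16 + 2.
25^1 ≡ 25 (mod 71)
25^2 ≡ 25^2 = 625 ≡ 57 (mod 71)
25^4 ≡ 57^2 = 3249 ≡ 54 (mod 71)
25^8 ≡ 54^2 = 2916 ≡ 5 (mod 71)
25^16 ≡ 5^2 = 25 (mod 71)
25^32 ≡ 25^2 = 625 ≡ 57 (mod 71)
25^64 ≡ 57^2 = 3249 ≡ 54 (mod 71)
25^128 ≡ 54^2 = 2916 ≡ 5 (mod 71)
25^256 ≡ 5^2 = 25 (mod 71)
25^512 ≡ 25^2 = 625 ≡ 57 (mod 71)
25^754 = 25^512 · 25^128 · 25^64 · 25^32 · 25^16 · 25^2 ≡ 57 · 5 · 54 · 57 · 25 · 57 (mod 71).
Accumulate the product:
57 · 5 = 285 ≡ 1
1 · 54 = 54
54 · 57 = 3078 ≡ 25
25 · 25 = 625 ≡ 57
57 · 57 = 3249 ≡ 54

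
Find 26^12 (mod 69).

Using repeated squaring:
26^1 ≡ 26 (mod 69)
26^2 ≡ 26^2 = 676 ≡ 55 (mod 69)
26^4 ≡ 55^2 = 3025 ≡ 58 (mod 69)
26^8 ≡ 58^2 = 3364 ≡ 52 (mod 69)
26^12 = 26^8 * 26^4 ≡ 52 * 58 (mod 69).
52 * 58 = 3016 ≡ 49 (mod 69).

49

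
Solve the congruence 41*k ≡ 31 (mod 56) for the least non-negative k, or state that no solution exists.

gcd(41, 56) = 1, so a unique solution mod 56 exists.
41⁻¹ ≡ 41 (mod 56).
k ≡ 41*31 ≡ 39 (mod 56).

39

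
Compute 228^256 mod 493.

228^1 ≡ 228 (mod 493)
228^2 ≡ 228^2 = 51984 ≡ 219 (mod 493)
228^4 ≡ 219^2 = 47961 ≡ 140 (mod 493)
228^8 ≡ 140^2 = 19600 ≡ 373 (mod 493)
228^16 ≡ 373^2 = 139129 ≡ 103 (mod 493)
228^32 ≡ 103^2 = 10609 ≡ 256 (mod 493)
228^64 ≡ 256^2 = 65536 ≡ 460 (mod 493)
228^128 ≡ 460^2 = 211600 ≡ 103 (mod 493)
228^256 ≡ 103^2 = 10609 ≡ 256 (mod 493)
So 228^256 ≡ 256 (mod 493).

256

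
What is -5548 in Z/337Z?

-5548 = -17·337 + 181, so -5548 ≡ 181 (mod 337).

181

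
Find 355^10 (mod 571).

10 in binary is 1010, i.e. 10 = 8 + 2.
355^1 ≡ 355 (mod 571)
355^2 ≡ 355^2 = 126025 ≡ 405 (mod 571)
355^4 ≡ 405^2 = 164025 ≡ 148 (mod 571)
355^8 ≡ 148^2 = 21904 ≡ 206 (mod 571)
355^10 = 355^8 × 355^2 ≡ 206 × 405 (mod 571).
206 × 405 = 83430 ≡ 64 (mod 571).

64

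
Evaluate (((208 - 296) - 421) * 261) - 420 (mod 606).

208 - 296 = -88 ≡ 518 (mod 606)
518 - 421 = 97
97 * 261 = 25317 ≡ 471 (mod 606)
471 - 420 = 51

51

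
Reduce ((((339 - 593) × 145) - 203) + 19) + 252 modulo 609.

339 - 593 = -254 ≡ 355 (mod 609)
355 × 145 = 51475 ≡ 319 (mod 609)
319 - 203 = 116
116 + 19 = 135
135 + 252 = 387

387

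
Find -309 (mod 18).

-309 = -18*18 + 15, so -309 ≡ 15 (mod 18).

15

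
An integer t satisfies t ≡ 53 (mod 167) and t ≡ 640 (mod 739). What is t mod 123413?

50153

167⁻¹ mod 739: 167*562 ≡ 1 (mod 739), so 167⁻¹ ≡ 562.
t = 53 + 167*((640 − 53)*562 mod 739) = 53 + 167*300 = 50153.
Check: 50153 mod 167 = 53, 50153 mod 739 = 640. ✓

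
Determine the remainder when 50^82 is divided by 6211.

6105

Compute successive squares:
50^1 ≡ 50 (mod 6211)
50^2 ≡ 50^2 = 2500 (mod 6211)
50^4 ≡ 2500^2 = 6250000 ≡ 1734 (mod 6211)
50^8 ≡ 1734^2 = 3006756 ≡ 632 (mod 6211)
50^16 ≡ 632^2 = 399424 ≡ 1920 (mod 6211)
50^32 ≡ 1920^2 = 3686400 ≡ 3277 (mod 6211)
50^64 ≡ 3277^2 = 10738729 ≡ 6121 (mod 6211)
50^82 = 50^64 × 50^16 × 50^2 ≡ 6121 × 1920 × 2500 (mod 6211).
Accumulate the product:
6121 × 1920 = 11752320 ≡ 1108
1108 × 2500 = 2770000 ≡ 6105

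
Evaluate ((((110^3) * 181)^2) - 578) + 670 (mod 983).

(110)^3 ≡ 18 (mod 983)
18 * 181 = 3258 ≡ 309 (mod 983)
(309)^2 ≡ 130 (mod 983)
130 - 578 = -448 ≡ 535 (mod 983)
535 + 670 = 1205 ≡ 222 (mod 983)

222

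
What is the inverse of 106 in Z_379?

118

379 = 3·106 + 61
106 = 1·61 + 45
61 = 1·45 + 16
45 = 2·16 + 13
16 = 1·13 + 3
13 = 4·3 + 1
3 = 3·1 + 0
gcd(106, 379) = 1, so the inverse exists.
Back-substitute for 1:
1 = 1·13 − 4·3
  = −4·16 + 5·13
  = 5·45 − 14·16
  = −14·61 + 19·45
  = 19·106 − 33·61
  = −33·379 + 118·106
So 106⁻¹ ≡ 118 (mod 379).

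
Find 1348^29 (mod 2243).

1977

By square-and-multiply:
1348^1 ≡ 1348 (mod 2243)
1348^2 ≡ 1348^2 = 1817104 ≡ 274 (mod 2243)
1348^4 ≡ 274^2 = 75076 ≡ 1057 (mod 2243)
1348^8 ≡ 1057^2 = 1117249 ≡ 235 (mod 2243)
1348^16 ≡ 235^2 = 55225 ≡ 1393 (mod 2243)
1348^29 = 1348^16 × 1348^8 × 1348^4 × 1348^1 ≡ 1393 × 235 × 1057 × 1348 (mod 2243).
Accumulate the product:
1393 × 235 = 327355 ≡ 2120
2120 × 1057 = 2240840 ≡ 83
83 × 1348 = 111884 ≡ 1977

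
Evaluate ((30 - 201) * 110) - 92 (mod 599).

266

30 - 201 = -171 ≡ 428 (mod 599)
428 * 110 = 47080 ≡ 358 (mod 599)
358 - 92 = 266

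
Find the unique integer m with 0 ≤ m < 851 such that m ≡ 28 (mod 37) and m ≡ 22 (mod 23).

37⁻¹ mod 23: 37*5 ≡ 1 (mod 23), so 37⁻¹ ≡ 5.
m = 28 + 37*((22 − 28)*5 mod 23) = 28 + 37*16 = 620.

620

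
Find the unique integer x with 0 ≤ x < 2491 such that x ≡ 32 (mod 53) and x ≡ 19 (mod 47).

53⁻¹ mod 47: 53×8 ≡ 1 (mod 47), so 53⁻¹ ≡ 8.
x = 32 + 53×((19 − 32)×8 mod 47) = 32 + 53×37 = 1993.

1993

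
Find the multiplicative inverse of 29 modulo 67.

Run the extended Euclidean algorithm:
67 = 2*29 + 9
29 = 3*9 + 2
9 = 4*2 + 1
2 = 2*1 + 0
gcd(29, 67) = 1, so the inverse exists.
Bézout: 1 = 13*67 − 30*29.
So 29⁻¹ ≡ −30 ≡ 37 (mod 67).

37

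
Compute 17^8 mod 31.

By square-and-multiply:
17^1 ≡ 17 (mod 31)
17^2 ≡ 17^2 = 289 ≡ 10 (mod 31)
17^4 ≡ 10^2 = 100 ≡ 7 (mod 31)
17^8 ≡ 7^2 = 49 ≡ 18 (mod 31)
So 17^8 ≡ 18 (mod 31).

18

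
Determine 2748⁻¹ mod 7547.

By the extended Euclidean algorithm:
7547 = 2*2748 + 2051
2748 = 1*2051 + 697
2051 = 2*697 + 657
697 = 1*657 + 40
657 = 16*40 + 17
40 = 2*17 + 6
17 = 2*6 + 5
6 = 1*5 + 1
5 = 5*1 + 0
gcd(2748, 7547) = 1, so the inverse exists.
Back-substitute for 1:
1 = 1*6 − 1*5
  = −1*17 + 3*6
  = 3*40 − 7*17
  = −7*657 + 115*40
  = 115*697 − 122*657
  = −122*2051 + 359*697
  = 359*2748 − 481*2051
  = −481*7547 + 1321*2748
So 2748⁻¹ ≡ 1321 (mod 7547).

1321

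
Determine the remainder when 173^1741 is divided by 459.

182

173^1 ≡ 173 (mod 459)
173^2 ≡ 173^2 = 29929 ≡ 94 (mod 459)
173^4 ≡ 94^2 = 8836 ≡ 115 (mod 459)
173^8 ≡ 115^2 = 13225 ≡ 373 (mod 459)
173^16 ≡ 373^2 = 139129 ≡ 52 (mod 459)
173^32 ≡ 52^2 = 2704 ≡ 409 (mod 459)
173^64 ≡ 409^2 = 167281 ≡ 205 (mod 459)
173^128 ≡ 205^2 = 42025 ≡ 256 (mod 459)
173^256 ≡ 256^2 = 65536 ≡ 358 (mod 459)
173^512 ≡ 358^2 = 128164 ≡ 103 (mod 459)
173^1024 ≡ 103^2 = 10609 ≡ 52 (mod 459)
173^1741 = 173^1024 × 173^512 × 173^128 × 173^64 × 173^8 × 173^4 × 173^1 ≡ 52 × 103 × 256 × 205 × 373 × 115 × 173 (mod 459).
Accumulate the product:
52 × 103 = 5356 ≡ 307
307 × 256 = 78592 ≡ 103
103 × 205 = 21115 ≡ 1
1 × 373 = 373
373 × 115 = 42895 ≡ 208
208 × 173 = 35984 ≡ 182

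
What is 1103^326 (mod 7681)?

6841

326 in binary is 101000110, i.e. 326 = 256 + 64 + 4 + 2.
1103^1 ≡ 1103 (mod 7681)
1103^2 ≡ 1103^2 = 1216609 ≡ 3011 (mod 7681)
1103^4 ≡ 3011^2 = 9066121 ≡ 2541 (mod 7681)
1103^8 ≡ 2541^2 = 6456681 ≡ 4641 (mod 7681)
1103^16 ≡ 4641^2 = 21538881 ≡ 1357 (mod 7681)
1103^32 ≡ 1357^2 = 1841449 ≡ 5690 (mod 7681)
1103^64 ≡ 5690^2 = 32376100 ≡ 685 (mod 7681)
1103^128 ≡ 685^2 = 469225 ≡ 684 (mod 7681)
1103^256 ≡ 684^2 = 467856 ≡ 6996 (mod 7681)
1103^326 = 1103^256 · 1103^64 · 1103^4 · 1103^2 ≡ 6996 · 685 · 2541 · 3011 (mod 7681).
Accumulate the product:
6996 · 685 = 4792260 ≡ 6997
6997 · 2541 = 17779377 ≡ 5543
5543 · 3011 = 16689973 ≡ 6841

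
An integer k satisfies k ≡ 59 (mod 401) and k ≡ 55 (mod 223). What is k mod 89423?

4069

401⁻¹ mod 223: 401*109 ≡ 1 (mod 223), so 401⁻¹ ≡ 109.
k = 59 + 401*((55 − 59)*109 mod 223) = 59 + 401*10 = 4069.
Check: 4069 mod 401 = 59, 4069 mod 223 = 55. ✓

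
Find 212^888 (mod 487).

212^1 ≡ 212 (mod 487)
212^2 ≡ 212^2 = 44944 ≡ 140 (mod 487)
212^4 ≡ 140^2 = 19600 ≡ 120 (mod 487)
212^8 ≡ 120^2 = 14400 ≡ 277 (mod 487)
212^16 ≡ 277^2 = 76729 ≡ 270 (mod 487)
212^32 ≡ 270^2 = 72900 ≡ 337 (mod 487)
212^64 ≡ 337^2 = 113569 ≡ 98 (mod 487)
212^128 ≡ 98^2 = 9604 ≡ 351 (mod 487)
212^256 ≡ 351^2 = 123201 ≡ 477 (mod 487)
212^512 ≡ 477^2 = 227529 ≡ 100 (mod 487)
212^888 = 212^512 × 212^256 × 212^64 × 212^32 × 212^16 × 212^8 ≡ 100 × 477 × 98 × 337 × 270 × 277 (mod 487).
Accumulate the product:
100 × 477 = 47700 ≡ 461
461 × 98 = 45178 ≡ 374
374 × 337 = 126038 ≡ 392
392 × 270 = 105840 ≡ 161
161 × 277 = 44597 ≡ 280

280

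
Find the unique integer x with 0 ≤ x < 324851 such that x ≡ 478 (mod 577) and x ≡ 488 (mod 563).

140112

577⁻¹ mod 563: 577·362 ≡ 1 (mod 563), so 577⁻¹ ≡ 362.
x = 478 + 577·((488 − 478)·362 mod 563) = 478 + 577·242 = 140112.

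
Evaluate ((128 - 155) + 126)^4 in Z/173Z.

128 - 155 = -27 ≡ 146 (mod 173)
146 + 126 = 272 ≡ 99 (mod 173)
(99)^4 ≡ 140 (mod 173)

140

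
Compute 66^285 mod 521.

152

285 in binary is 100011101, i.e. 285 = 256 + 16 + 8 + 4 + 1.
66^1 ≡ 66 (mod 521)
66^2 ≡ 66^2 = 4356 ≡ 188 (mod 521)
66^4 ≡ 188^2 = 35344 ≡ 437 (mod 521)
66^8 ≡ 437^2 = 190969 ≡ 283 (mod 521)
66^16 ≡ 283^2 = 80089 ≡ 376 (mod 521)
66^32 ≡ 376^2 = 141376 ≡ 185 (mod 521)
66^64 ≡ 185^2 = 34225 ≡ 360 (mod 521)
66^128 ≡ 360^2 = 129600 ≡ 392 (mod 521)
66^256 ≡ 392^2 = 153664 ≡ 490 (mod 521)
66^285 = 66^256 * 66^16 * 66^8 * 66^4 * 66^1 ≡ 490 * 376 * 283 * 437 * 66 (mod 521).
Accumulate the product:
490 * 376 = 184240 ≡ 327
327 * 283 = 92541 ≡ 324
324 * 437 = 141588 ≡ 397
397 * 66 = 26202 ≡ 152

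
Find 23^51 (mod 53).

Compute successive squares:
51 in binary is 110011, i.e. 51 = 32 + 16 + 2 + 1.
23^1 ≡ 23 (mod 53)
23^2 ≡ 23^2 = 529 ≡ 52 (mod 53)
23^4 ≡ 52^2 = 2704 ≡ 1 (mod 53)
23^8 ≡ 1^2 = 1 (mod 53)
23^16 ≡ 1^2 = 1 (mod 53)
23^32 ≡ 1^2 = 1 (mod 53)
23^51 = 23^32 * 23^16 * 23^2 * 23^1 ≡ 1 * 1 * 52 * 23 (mod 53).
Accumulate the product:
1 * 1 = 1
1 * 52 = 52
52 * 23 = 1196 ≡ 30

30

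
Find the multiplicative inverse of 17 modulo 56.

33

By the extended Euclidean algorithm:
56 = 3×17 + 5
17 = 3×5 + 2
5 = 2×2 + 1
2 = 2×1 + 0
gcd(17, 56) = 1, so the inverse exists.
Back-substitute for 1:
1 = 1×5 − 2×2
  = −2×17 + 7×5
  = 7×56 − 23×17
So 17⁻¹ ≡ −23 ≡ 33 (mod 56).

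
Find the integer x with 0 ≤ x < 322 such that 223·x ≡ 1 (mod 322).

322 = 1×223 + 99
223 = 2×99 + 25
99 = 3×25 + 24
25 = 1×24 + 1
24 = 24×1 + 0
gcd(223, 322) = 1, so the inverse exists.
Back-substitute for 1:
1 = 1×25 − 1×24
  = −1×99 + 4×25
  = 4×223 − 9×99
  = −9×322 + 13×223
So 223⁻¹ ≡ 13 (mod 322).

13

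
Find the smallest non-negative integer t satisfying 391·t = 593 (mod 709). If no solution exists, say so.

gcd(391, 709) = 1, so a unique solution mod 709 exists.
391⁻¹ ≡ 136 (mod 709).
t ≡ 136·593 ≡ 531 (mod 709).

531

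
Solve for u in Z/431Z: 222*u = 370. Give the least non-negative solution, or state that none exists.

gcd(222, 431) = 1, so a unique solution mod 431 exists.
222⁻¹ ≡ 398 (mod 431).
u ≡ 398*370 ≡ 289 (mod 431).

289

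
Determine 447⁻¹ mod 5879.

605

By the extended Euclidean algorithm:
5879 = 13×447 + 68
447 = 6×68 + 39
68 = 1×39 + 29
39 = 1×29 + 10
29 = 2×10 + 9
10 = 1×9 + 1
9 = 9×1 + 0
gcd(447, 5879) = 1, so the inverse exists.
Back-substitute for 1:
1 = 1×10 − 1×9
  = −1×29 + 3×10
  = 3×39 − 4×29
  = −4×68 + 7×39
  = 7×447 − 46×68
  = −46×5879 + 605×447
So 447⁻¹ ≡ 605 (mod 5879).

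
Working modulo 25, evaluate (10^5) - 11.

14

(10)^5 ≡ 0 (mod 25)
0 - 11 = -11 ≡ 14 (mod 25)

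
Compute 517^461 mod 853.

Compute successive squares:
461 in binary is 111001101, i.e. 461 = 256 + 128 + 64 + 8 + 4 + 1.
517^1 ≡ 517 (mod 853)
517^2 ≡ 517^2 = 267289 ≡ 300 (mod 853)
517^4 ≡ 300^2 = 90000 ≡ 435 (mod 853)
517^8 ≡ 435^2 = 189225 ≡ 712 (mod 853)
517^16 ≡ 712^2 = 506944 ≡ 262 (mod 853)
517^32 ≡ 262^2 = 68644 ≡ 404 (mod 853)
517^64 ≡ 404^2 = 163216 ≡ 293 (mod 853)
517^128 ≡ 293^2 = 85849 ≡ 549 (mod 853)
517^256 ≡ 549^2 = 301401 ≡ 292 (mod 853)
517^461 = 517^256 * 517^128 * 517^64 * 517^8 * 517^4 * 517^1 ≡ 292 * 549 * 293 * 712 * 435 * 517 (mod 853).
Accumulate the product:
292 * 549 = 160308 ≡ 797
797 * 293 = 233521 ≡ 652
652 * 712 = 464224 ≡ 192
192 * 435 = 83520 ≡ 779
779 * 517 = 402743 ≡ 127

127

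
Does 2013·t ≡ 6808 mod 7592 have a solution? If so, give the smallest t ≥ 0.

gcd(2013, 7592) = 1, so a unique solution mod 7592 exists.
2013⁻¹ ≡ 5661 (mod 7592).
t ≡ 5661·6808 ≡ 3096 (mod 7592).

3096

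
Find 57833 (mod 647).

57833 = 89·647 + 250, so 57833 ≡ 250 (mod 647).

250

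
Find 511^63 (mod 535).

346

Using repeated squaring:
63 in binary is 111111, i.e. 63 = 32 + 16 + 8 + 4 + 2 + 1.
511^1 ≡ 511 (mod 535)
511^2 ≡ 511^2 = 261121 ≡ 41 (mod 535)
511^4 ≡ 41^2 = 1681 ≡ 76 (mod 535)
511^8 ≡ 76^2 = 5776 ≡ 426 (mod 535)
511^16 ≡ 426^2 = 181476 ≡ 111 (mod 535)
511^32 ≡ 111^2 = 12321 ≡ 16 (mod 535)
511^63 = 511^32 × 511^16 × 511^8 × 511^4 × 511^2 × 511^1 ≡ 16 × 111 × 426 × 76 × 41 × 511 (mod 535).
Accumulate the product:
16 × 111 = 1776 ≡ 171
171 × 426 = 72846 ≡ 86
86 × 76 = 6536 ≡ 116
116 × 41 = 4756 ≡ 476
476 × 511 = 243236 ≡ 346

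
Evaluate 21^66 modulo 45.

By square-and-multiply:
21^1 ≡ 21 (mod 45)
21^2 ≡ 21^2 = 441 ≡ 36 (mod 45)
21^4 ≡ 36^2 = 1296 ≡ 36 (mod 45)
21^8 ≡ 36^2 = 1296 ≡ 36 (mod 45)
21^16 ≡ 36^2 = 1296 ≡ 36 (mod 45)
21^32 ≡ 36^2 = 1296 ≡ 36 (mod 45)
21^64 ≡ 36^2 = 1296 ≡ 36 (mod 45)
21^66 = 21^64 · 21^2 ≡ 36 · 36 (mod 45).
36 · 36 = 1296 ≡ 36 (mod 45).

36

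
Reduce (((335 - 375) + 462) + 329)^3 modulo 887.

76

335 - 375 = -40 ≡ 847 (mod 887)
847 + 462 = 1309 ≡ 422 (mod 887)
422 + 329 = 751
(751)^3 ≡ 76 (mod 887)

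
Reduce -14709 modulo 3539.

2986

-14709 = -5*3539 + 2986, so -14709 ≡ 2986 (mod 3539).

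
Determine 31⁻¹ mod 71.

Run the extended Euclidean algorithm:
71 = 2*31 + 9
31 = 3*9 + 4
9 = 2*4 + 1
4 = 4*1 + 0
gcd(31, 71) = 1, so the inverse exists.
Back-substitute for 1:
1 = 1*9 − 2*4
  = −2*31 + 7*9
  = 7*71 − 16*31
So 31⁻¹ ≡ −16 ≡ 55 (mod 71).

55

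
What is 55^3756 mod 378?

Using repeated squaring:
3756 in binary is 111010101100, i.e. 3756 = 2048 + 1024 + 512 + 128 + 32 + 8 + 4.
55^1 ≡ 55 (mod 378)
55^2 ≡ 55^2 = 3025 ≡ 1 (mod 378)
55^4 ≡ 1^2 = 1 (mod 378)
55^8 ≡ 1^2 = 1 (mod 378)
55^16 ≡ 1^2 = 1 (mod 378)
55^32 ≡ 1^2 = 1 (mod 378)
55^64 ≡ 1^2 = 1 (mod 378)
55^128 ≡ 1^2 = 1 (mod 378)
55^256 ≡ 1^2 = 1 (mod 378)
55^512 ≡ 1^2 = 1 (mod 378)
55^1024 ≡ 1^2 = 1 (mod 378)
55^2048 ≡ 1^2 = 1 (mod 378)
55^3756 = 55^2048 · 55^1024 · 55^512 · 55^128 · 55^32 · 55^8 · 55^4 ≡ 1 · 1 · 1 · 1 · 1 · 1 · 1 (mod 378).
Accumulate the product:
1 · 1 = 1
1 · 1 = 1
1 · 1 = 1
1 · 1 = 1
1 · 1 = 1
1 · 1 = 1

1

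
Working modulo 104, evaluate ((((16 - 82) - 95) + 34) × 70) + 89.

39

16 - 82 = -66 ≡ 38 (mod 104)
38 - 95 = -57 ≡ 47 (mod 104)
47 + 34 = 81
81 × 70 = 5670 ≡ 54 (mod 104)
54 + 89 = 143 ≡ 39 (mod 104)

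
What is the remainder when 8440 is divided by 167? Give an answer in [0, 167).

90

8440 = 50·167 + 90, so 8440 ≡ 90 (mod 167).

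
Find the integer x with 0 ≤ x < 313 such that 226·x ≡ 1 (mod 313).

By the extended Euclidean algorithm:
313 = 1×226 + 87
226 = 2×87 + 52
87 = 1×52 + 35
52 = 1×35 + 17
35 = 2×17 + 1
17 = 17×1 + 0
gcd(226, 313) = 1, so the inverse exists.
Back-substitute for 1:
1 = 1×35 − 2×17
  = −2×52 + 3×35
  = 3×87 − 5×52
  = −5×226 + 13×87
  = 13×313 − 18×226
So 226⁻¹ ≡ −18 ≡ 295 (mod 313).

295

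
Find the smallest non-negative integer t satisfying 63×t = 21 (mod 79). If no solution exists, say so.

53

gcd(63, 79) = 1, so a unique solution mod 79 exists.
63⁻¹ ≡ 74 (mod 79).
t ≡ 74×21 ≡ 53 (mod 79).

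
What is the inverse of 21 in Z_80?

61

By the extended Euclidean algorithm:
80 = 3·21 + 17
21 = 1·17 + 4
17 = 4·4 + 1
4 = 4·1 + 0
gcd(21, 80) = 1, so the inverse exists.
Bézout: 1 = 5·80 − 19·21.
So 21⁻¹ ≡ −19 ≡ 61 (mod 80).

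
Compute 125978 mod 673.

125978 = 187*673 + 127, so 125978 ≡ 127 (mod 673).

127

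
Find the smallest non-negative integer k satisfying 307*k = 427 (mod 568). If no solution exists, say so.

gcd(307, 568) = 1, so a unique solution mod 568 exists.
307⁻¹ ≡ 531 (mod 568).
k ≡ 531*427 ≡ 105 (mod 568).

105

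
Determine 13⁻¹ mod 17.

Run the extended Euclidean algorithm:
17 = 1*13 + 4
13 = 3*4 + 1
4 = 4*1 + 0
gcd(13, 17) = 1, so the inverse exists.
Bézout: 1 = −3*17 + 4*13.
So 13⁻¹ ≡ 4 (mod 17).

4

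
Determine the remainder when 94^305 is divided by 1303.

151

By square-and-multiply:
305 in binary is 100110001, i.e. 305 = 256 + 32 + 16 + 1.
94^1 ≡ 94 (mod 1303)
94^2 ≡ 94^2 = 8836 ≡ 1018 (mod 1303)
94^4 ≡ 1018^2 = 1036324 ≡ 439 (mod 1303)
94^8 ≡ 439^2 = 192721 ≡ 1180 (mod 1303)
94^16 ≡ 1180^2 = 1392400 ≡ 796 (mod 1303)
94^32 ≡ 796^2 = 633616 ≡ 358 (mod 1303)
94^64 ≡ 358^2 = 128164 ≡ 470 (mod 1303)
94^128 ≡ 470^2 = 220900 ≡ 693 (mod 1303)
94^256 ≡ 693^2 = 480249 ≡ 745 (mod 1303)
94^305 = 94^256 · 94^32 · 94^16 · 94^1 ≡ 745 · 358 · 796 · 94 (mod 1303).
Accumulate the product:
745 · 358 = 266710 ≡ 898
898 · 796 = 714808 ≡ 764
764 · 94 = 71816 ≡ 151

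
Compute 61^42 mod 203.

57

Compute successive squares:
61^1 ≡ 61 (mod 203)
61^2 ≡ 61^2 = 3721 ≡ 67 (mod 203)
61^4 ≡ 67^2 = 4489 ≡ 23 (mod 203)
61^8 ≡ 23^2 = 529 ≡ 123 (mod 203)
61^16 ≡ 123^2 = 15129 ≡ 107 (mod 203)
61^32 ≡ 107^2 = 11449 ≡ 81 (mod 203)
61^42 = 61^32 · 61^8 · 61^2 ≡ 81 · 123 · 67 (mod 203).
Accumulate the product:
81 · 123 = 9963 ≡ 16
16 · 67 = 1072 ≡ 57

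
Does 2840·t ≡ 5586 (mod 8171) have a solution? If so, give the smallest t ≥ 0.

gcd(2840, 8171) = 1, so a unique solution mod 8171 exists.
2840⁻¹ ≡ 6298 (mod 8171).
t ≡ 6298·5586 ≡ 4473 (mod 8171).

4473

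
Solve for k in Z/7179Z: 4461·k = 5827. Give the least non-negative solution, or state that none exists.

gcd(4461, 7179) = 3, and 3 does not divide 5827.
So the congruence has no solution.

no solution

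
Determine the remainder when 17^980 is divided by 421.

400

980 in binary is 1111010100, i.e. 980 = 512 + 256 + 128 + 64 + 16 + 4.
17^1 ≡ 17 (mod 421)
17^2 ≡ 17^2 = 289 (mod 421)
17^4 ≡ 289^2 = 83521 ≡ 163 (mod 421)
17^8 ≡ 163^2 = 26569 ≡ 46 (mod 421)
17^16 ≡ 46^2 = 2116 ≡ 11 (mod 421)
17^32 ≡ 11^2 = 121 (mod 421)
17^64 ≡ 121^2 = 14641 ≡ 327 (mod 421)
17^128 ≡ 327^2 = 106929 ≡ 416 (mod 421)
17^256 ≡ 416^2 = 173056 ≡ 25 (mod 421)
17^512 ≡ 25^2 = 625 ≡ 204 (mod 421)
17^980 = 17^512 · 17^256 · 17^128 · 17^64 · 17^16 · 17^4 ≡ 204 · 25 · 416 · 327 · 11 · 163 (mod 421).
Accumulate the product:
204 · 25 = 5100 ≡ 48
48 · 416 = 19968 ≡ 181
181 · 327 = 59187 ≡ 247
247 · 11 = 2717 ≡ 191
191 · 163 = 31133 ≡ 400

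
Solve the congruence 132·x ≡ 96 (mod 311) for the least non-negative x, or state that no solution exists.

gcd(132, 311) = 1, so a unique solution mod 311 exists.
132⁻¹ ≡ 172 (mod 311).
x ≡ 172·96 ≡ 29 (mod 311).

29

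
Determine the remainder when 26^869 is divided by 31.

869 in binary is 1101100101, i.e. 869 = 512 + 256 + 64 + 32 + 4 + 1.
26^1 ≡ 26 (mod 31)
26^2 ≡ 26^2 = 676 ≡ 25 (mod 31)
26^4 ≡ 25^2 = 625 ≡ 5 (mod 31)
26^8 ≡ 5^2 = 25 (mod 31)
26^16 ≡ 25^2 = 625 ≡ 5 (mod 31)
26^32 ≡ 5^2 = 25 (mod 31)
26^64 ≡ 25^2 = 625 ≡ 5 (mod 31)
26^128 ≡ 5^2 = 25 (mod 31)
26^256 ≡ 25^2 = 625 ≡ 5 (mod 31)
26^512 ≡ 5^2 = 25 (mod 31)
26^869 = 26^512 × 26^256 × 26^64 × 26^32 × 26^4 × 26^1 ≡ 25 × 5 × 5 × 25 × 5 × 26 (mod 31).
Accumulate the product:
25 × 5 = 125 ≡ 1
1 × 5 = 5
5 × 25 = 125 ≡ 1
1 × 5 = 5
5 × 26 = 130 ≡ 6

6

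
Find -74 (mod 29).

-74 = -3×29 + 13, so -74 ≡ 13 (mod 29).

13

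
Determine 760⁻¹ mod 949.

By the extended Euclidean algorithm:
949 = 1·760 + 189
760 = 4·189 + 4
189 = 47·4 + 1
4 = 4·1 + 0
gcd(760, 949) = 1, so the inverse exists.
Back-substitute for 1:
1 = 1·189 − 47·4
  = −47·760 + 189·189
  = 189·949 − 236·760
So 760⁻¹ ≡ −236 ≡ 713 (mod 949).

713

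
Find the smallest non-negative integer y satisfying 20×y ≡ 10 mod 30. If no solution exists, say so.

2

gcd(20, 30) = 10, and 10 | 10, so solutions exist.
Divide through by 10: 2×y ≡ 1 mod 3.
2⁻¹ ≡ 2 (mod 3).
y ≡ 2×1 ≡ 2 (mod 3).
The smallest non-negative solution is y = 2.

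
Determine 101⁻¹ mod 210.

131

210 = 2·101 + 8
101 = 12·8 + 5
8 = 1·5 + 3
5 = 1·3 + 2
3 = 1·2 + 1
2 = 2·1 + 0
gcd(101, 210) = 1, so the inverse exists.
Bézout: 1 = 38·210 − 79·101.
So 101⁻¹ ≡ −79 ≡ 131 (mod 210).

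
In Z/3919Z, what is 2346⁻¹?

1161

3919 = 1*2346 + 1573
2346 = 1*1573 + 773
1573 = 2*773 + 27
773 = 28*27 + 17
27 = 1*17 + 10
17 = 1*10 + 7
10 = 1*7 + 3
7 = 2*3 + 1
3 = 3*1 + 0
gcd(2346, 3919) = 1, so the inverse exists.
Back-substitute for 1:
1 = 1*7 − 2*3
  = −2*10 + 3*7
  = 3*17 − 5*10
  = −5*27 + 8*17
  = 8*773 − 229*27
  = −229*1573 + 466*773
  = 466*2346 − 695*1573
  = −695*3919 + 1161*2346
So 2346⁻¹ ≡ 1161 (mod 3919).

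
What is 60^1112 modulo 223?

1112 in binary is 10001011000, i.e. 1112 = 1024 + 64 + 16 + 8.
60^1 ≡ 60 (mod 223)
60^2 ≡ 60^2 = 3600 ≡ 32 (mod 223)
60^4 ≡ 32^2 = 1024 ≡ 132 (mod 223)
60^8 ≡ 132^2 = 17424 ≡ 30 (mod 223)
60^16 ≡ 30^2 = 900 ≡ 8 (mod 223)
60^32 ≡ 8^2 = 64 (mod 223)
60^64 ≡ 64^2 = 4096 ≡ 82 (mod 223)
60^128 ≡ 82^2 = 6724 ≡ 34 (mod 223)
60^256 ≡ 34^2 = 1156 ≡ 41 (mod 223)
60^512 ≡ 41^2 = 1681 ≡ 120 (mod 223)
60^1024 ≡ 120^2 = 14400 ≡ 128 (mod 223)
60^1112 = 60^1024 × 60^64 × 60^16 × 60^8 ≡ 128 × 82 × 8 × 30 (mod 223).
Accumulate the product:
128 × 82 = 10496 ≡ 15
15 × 8 = 120
120 × 30 = 3600 ≡ 32

32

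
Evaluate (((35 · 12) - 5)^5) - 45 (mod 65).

45

35 · 12 = 420 ≡ 30 (mod 65)
30 - 5 = 25
(25)^5 ≡ 25 (mod 65)
25 - 45 = -20 ≡ 45 (mod 65)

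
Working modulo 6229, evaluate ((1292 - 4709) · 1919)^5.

1292 - 4709 = -3417 ≡ 2812 (mod 6229)
2812 · 1919 = 5396228 ≡ 1914 (mod 6229)
(1914)^5 ≡ 2210 (mod 6229)

2210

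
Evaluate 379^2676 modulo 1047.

559

By square-and-multiply:
2676 in binary is 101001110100, i.e. 2676 = 2048 + 512 + 64 + 32 + 16 + 4.
379^1 ≡ 379 (mod 1047)
379^2 ≡ 379^2 = 143641 ≡ 202 (mod 1047)
379^4 ≡ 202^2 = 40804 ≡ 1018 (mod 1047)
379^8 ≡ 1018^2 = 1036324 ≡ 841 (mod 1047)
379^16 ≡ 841^2 = 707281 ≡ 556 (mod 1047)
379^32 ≡ 556^2 = 309136 ≡ 271 (mod 1047)
379^64 ≡ 271^2 = 73441 ≡ 151 (mod 1047)
379^128 ≡ 151^2 = 22801 ≡ 814 (mod 1047)
379^256 ≡ 814^2 = 662596 ≡ 892 (mod 1047)
379^512 ≡ 892^2 = 795664 ≡ 991 (mod 1047)
379^1024 ≡ 991^2 = 982081 ≡ 1042 (mod 1047)
379^2048 ≡ 1042^2 = 1085764 ≡ 25 (mod 1047)
379^2676 = 379^2048 * 379^512 * 379^64 * 379^32 * 379^16 * 379^4 ≡ 25 * 991 * 151 * 271 * 556 * 1018 (mod 1047).
Accumulate the product:
25 * 991 = 24775 ≡ 694
694 * 151 = 104794 ≡ 94
94 * 271 = 25474 ≡ 346
346 * 556 = 192376 ≡ 775
775 * 1018 = 788950 ≡ 559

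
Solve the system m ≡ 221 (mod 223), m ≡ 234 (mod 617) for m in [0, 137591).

34786

223⁻¹ mod 617: 223·534 ≡ 1 (mod 617), so 223⁻¹ ≡ 534.
m = 221 + 223·((234 − 221)·534 mod 617) = 221 + 223·155 = 34786.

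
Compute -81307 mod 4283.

70

-81307 = -19·4283 + 70, so -81307 ≡ 70 (mod 4283).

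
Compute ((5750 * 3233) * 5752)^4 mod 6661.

5750 * 3233 = 18589750 ≡ 5560 (mod 6661)
5560 * 5752 = 31981120 ≡ 1659 (mod 6661)
(1659)^4 ≡ 355 (mod 6661)

355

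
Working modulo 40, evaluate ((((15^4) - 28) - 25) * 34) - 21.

27

(15)^4 ≡ 25 (mod 40)
25 - 28 = -3 ≡ 37 (mod 40)
37 - 25 = 12
12 * 34 = 408 ≡ 8 (mod 40)
8 - 21 = -13 ≡ 27 (mod 40)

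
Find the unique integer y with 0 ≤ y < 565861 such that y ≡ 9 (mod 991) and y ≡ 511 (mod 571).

991⁻¹ mod 571: 991*121 ≡ 1 (mod 571), so 991⁻¹ ≡ 121.
y = 9 + 991*((511 − 9)*121 mod 571) = 9 + 991*216 = 214065.

214065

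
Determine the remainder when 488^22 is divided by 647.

147

22 in binary is 10110, i.e. 22 = 16 + 4 + 2.
488^1 ≡ 488 (mod 647)
488^2 ≡ 488^2 = 238144 ≡ 48 (mod 647)
488^4 ≡ 48^2 = 2304 ≡ 363 (mod 647)
488^8 ≡ 363^2 = 131769 ≡ 428 (mod 647)
488^16 ≡ 428^2 = 183184 ≡ 83 (mod 647)
488^22 = 488^16 * 488^4 * 488^2 ≡ 83 * 363 * 48 (mod 647).
Accumulate the product:
83 * 363 = 30129 ≡ 367
367 * 48 = 17616 ≡ 147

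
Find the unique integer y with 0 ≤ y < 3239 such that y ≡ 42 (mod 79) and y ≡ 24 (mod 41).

79⁻¹ mod 41: 79·27 ≡ 1 (mod 41), so 79⁻¹ ≡ 27.
y = 42 + 79·((24 − 42)·27 mod 41) = 42 + 79·6 = 516.
Check: 516 mod 79 = 42, 516 mod 41 = 24. ✓

516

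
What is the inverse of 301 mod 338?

137

338 = 1·301 + 37
301 = 8·37 + 5
37 = 7·5 + 2
5 = 2·2 + 1
2 = 2·1 + 0
gcd(301, 338) = 1, so the inverse exists.
Back-substitute for 1:
1 = 1·5 − 2·2
  = −2·37 + 15·5
  = 15·301 − 122·37
  = −122·338 + 137·301
So 301⁻¹ ≡ 137 (mod 338).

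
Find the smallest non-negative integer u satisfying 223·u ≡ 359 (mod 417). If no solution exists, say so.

413

gcd(223, 417) = 1, so a unique solution mod 417 exists.
223⁻¹ ≡ 187 (mod 417).
u ≡ 187·359 ≡ 413 (mod 417).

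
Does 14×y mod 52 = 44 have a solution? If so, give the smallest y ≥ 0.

gcd(14, 52) = 2, and 2 | 44, so solutions exist.
Divide through by 2: 7×y = 22 (mod 26).
7⁻¹ ≡ 15 (mod 26).
y ≡ 15×22 ≡ 18 (mod 26).
The smallest non-negative solution is y = 18.

18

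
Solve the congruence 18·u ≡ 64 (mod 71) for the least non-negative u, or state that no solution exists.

43

gcd(18, 71) = 1, so a unique solution mod 71 exists.
18⁻¹ ≡ 4 (mod 71).
u ≡ 4·64 ≡ 43 (mod 71).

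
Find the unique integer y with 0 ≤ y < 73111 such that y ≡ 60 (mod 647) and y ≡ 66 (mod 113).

647⁻¹ mod 113: 647*51 ≡ 1 (mod 113), so 647⁻¹ ≡ 51.
y = 60 + 647*((66 − 60)*51 mod 113) = 60 + 647*80 = 51820.

51820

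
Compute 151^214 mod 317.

Compute successive squares:
214 in binary is 11010110, i.e. 214 = 128 + 64 + 16 + 4 + 2.
151^1 ≡ 151 (mod 317)
151^2 ≡ 151^2 = 22801 ≡ 294 (mod 317)
151^4 ≡ 294^2 = 86436 ≡ 212 (mod 317)
151^8 ≡ 212^2 = 44944 ≡ 247 (mod 317)
151^16 ≡ 247^2 = 61009 ≡ 145 (mod 317)
151^32 ≡ 145^2 = 21025 ≡ 103 (mod 317)
151^64 ≡ 103^2 = 10609 ≡ 148 (mod 317)
151^128 ≡ 148^2 = 21904 ≡ 31 (mod 317)
151^214 = 151^128 · 151^64 · 151^16 · 151^4 · 151^2 ≡ 31 · 148 · 145 · 212 · 294 (mod 317).
Accumulate the product:
31 · 148 = 4588 ≡ 150
150 · 145 = 21750 ≡ 194
194 · 212 = 41128 ≡ 235
235 · 294 = 69090 ≡ 301

301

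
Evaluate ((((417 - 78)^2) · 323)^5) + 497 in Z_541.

417 - 78 = 339
(339)^2 ≡ 229 (mod 541)
229 · 323 = 73967 ≡ 391 (mod 541)
(391)^5 ≡ 165 (mod 541)
165 + 497 = 662 ≡ 121 (mod 541)

121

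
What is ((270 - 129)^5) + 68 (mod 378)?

270 - 129 = 141
(141)^5 ≡ 351 (mod 378)
351 + 68 = 419 ≡ 41 (mod 378)

41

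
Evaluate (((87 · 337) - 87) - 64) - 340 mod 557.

421

87 · 337 = 29319 ≡ 355 (mod 557)
355 - 87 = 268
268 - 64 = 204
204 - 340 = -136 ≡ 421 (mod 557)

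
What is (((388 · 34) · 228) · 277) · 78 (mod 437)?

19

388 · 34 = 13192 ≡ 82 (mod 437)
82 · 228 = 18696 ≡ 342 (mod 437)
342 · 277 = 94734 ≡ 342 (mod 437)
342 · 78 = 26676 ≡ 19 (mod 437)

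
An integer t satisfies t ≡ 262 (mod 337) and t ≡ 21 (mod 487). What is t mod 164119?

117875

337⁻¹ mod 487: 337*237 ≡ 1 (mod 487), so 337⁻¹ ≡ 237.
t = 262 + 337*((21 − 262)*237 mod 487) = 262 + 337*349 = 117875.
Check: 117875 mod 337 = 262, 117875 mod 487 = 21. ✓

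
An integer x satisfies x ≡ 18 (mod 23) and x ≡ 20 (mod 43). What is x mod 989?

708

23⁻¹ mod 43: 23·15 ≡ 1 (mod 43), so 23⁻¹ ≡ 15.
x = 18 + 23·((20 − 18)·15 mod 43) = 18 + 23·30 = 708.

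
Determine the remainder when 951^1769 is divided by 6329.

By square-and-multiply:
1769 in binary is 11011101001, i.e. 1769 = 1024 + 512 + 128 + 64 + 32 + 8 + 1.
951^1 ≡ 951 (mod 6329)
951^2 ≡ 951^2 = 904401 ≡ 5683 (mod 6329)
951^4 ≡ 5683^2 = 32296489 ≡ 5931 (mod 6329)
951^8 ≡ 5931^2 = 35176761 ≡ 179 (mod 6329)
951^16 ≡ 179^2 = 32041 ≡ 396 (mod 6329)
951^32 ≡ 396^2 = 156816 ≡ 4920 (mod 6329)
951^64 ≡ 4920^2 = 24206400 ≡ 4304 (mod 6329)
951^128 ≡ 4304^2 = 18524416 ≡ 5762 (mod 6329)
951^256 ≡ 5762^2 = 33200644 ≡ 5039 (mod 6329)
951^512 ≡ 5039^2 = 25391521 ≡ 5902 (mod 6329)
951^1024 ≡ 5902^2 = 34833604 ≡ 5117 (mod 6329)
951^1769 = 951^1024 × 951^512 × 951^128 × 951^64 × 951^32 × 951^8 × 951^1 ≡ 5117 × 5902 × 5762 × 4304 × 4920 × 179 × 951 (mod 6329).
Accumulate the product:
5117 × 5902 = 30200534 ≡ 4875
4875 × 5762 = 28089750 ≡ 1648
1648 × 4304 = 7092992 ≡ 4512
4512 × 4920 = 22199040 ≡ 3237
3237 × 179 = 579423 ≡ 3484
3484 × 951 = 3313284 ≡ 3217

3217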